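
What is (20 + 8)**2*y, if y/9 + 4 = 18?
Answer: 98784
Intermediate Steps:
y = 126 (y = -36 + 9*18 = -36 + 162 = 126)
(20 + 8)**2*y = (20 + 8)**2*126 = 28**2*126 = 784*126 = 98784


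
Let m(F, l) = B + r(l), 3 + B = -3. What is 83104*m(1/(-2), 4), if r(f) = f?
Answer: -166208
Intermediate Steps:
B = -6 (B = -3 - 3 = -6)
m(F, l) = -6 + l
83104*m(1/(-2), 4) = 83104*(-6 + 4) = 83104*(-2) = -166208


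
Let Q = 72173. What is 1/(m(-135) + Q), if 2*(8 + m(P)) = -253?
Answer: 2/144077 ≈ 1.3881e-5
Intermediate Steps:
m(P) = -269/2 (m(P) = -8 + (½)*(-253) = -8 - 253/2 = -269/2)
1/(m(-135) + Q) = 1/(-269/2 + 72173) = 1/(144077/2) = 2/144077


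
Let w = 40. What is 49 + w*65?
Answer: 2649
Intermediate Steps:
49 + w*65 = 49 + 40*65 = 49 + 2600 = 2649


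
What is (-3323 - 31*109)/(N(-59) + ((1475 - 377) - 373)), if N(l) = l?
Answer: -1117/111 ≈ -10.063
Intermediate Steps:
(-3323 - 31*109)/(N(-59) + ((1475 - 377) - 373)) = (-3323 - 31*109)/(-59 + ((1475 - 377) - 373)) = (-3323 - 3379)/(-59 + (1098 - 373)) = -6702/(-59 + 725) = -6702/666 = -6702*1/666 = -1117/111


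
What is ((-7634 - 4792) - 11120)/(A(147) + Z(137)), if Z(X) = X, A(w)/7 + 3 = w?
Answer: -23546/1145 ≈ -20.564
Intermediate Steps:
A(w) = -21 + 7*w
((-7634 - 4792) - 11120)/(A(147) + Z(137)) = ((-7634 - 4792) - 11120)/((-21 + 7*147) + 137) = (-12426 - 11120)/((-21 + 1029) + 137) = -23546/(1008 + 137) = -23546/1145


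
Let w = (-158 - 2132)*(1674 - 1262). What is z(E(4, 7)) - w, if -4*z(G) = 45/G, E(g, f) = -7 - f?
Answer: 52834925/56 ≈ 9.4348e+5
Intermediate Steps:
z(G) = -45/(4*G)
w = -943480 (w = -2290*412 = -943480)
z(E(4, 7)) - w = -45/(4*(-7 - 1*7)) - 1*(-943480) = -45/(4*(-7 - 7)) + 943480 = -45/4/(-14) + 943480 = -45/4*(-1/14) + 943480 = 45/56 + 943480 = 52834925/56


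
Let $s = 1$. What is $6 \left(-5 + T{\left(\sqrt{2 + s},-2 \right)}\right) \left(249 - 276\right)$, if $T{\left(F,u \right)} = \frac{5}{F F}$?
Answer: $540$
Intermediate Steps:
$T{\left(F,u \right)} = \frac{5}{F^{2}}$
$6 \left(-5 + T{\left(\sqrt{2 + s},-2 \right)}\right) \left(249 - 276\right) = 6 \left(-5 + \frac{5}{2 + 1}\right) \left(249 - 276\right) = 6 \left(-5 + \frac{5}{3}\right) \left(-27\right) = 6 \left(- \frac{10}{3}\right) \left(-27\right) = \left(-20\right) \left(-27\right) = 540$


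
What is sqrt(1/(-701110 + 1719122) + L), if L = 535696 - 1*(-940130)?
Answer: sqrt(382367490304592239)/509006 ≈ 1214.8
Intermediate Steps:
L = 1475826 (L = 535696 + 940130 = 1475826)
sqrt(1/(-701110 + 1719122) + L) = sqrt(1/(-701110 + 1719122) + 1475826) = sqrt(1/1018012 + 1475826) = sqrt(1502408577913/1018012) = sqrt(382367490304592239)/509006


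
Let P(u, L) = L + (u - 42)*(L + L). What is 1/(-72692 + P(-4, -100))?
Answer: -1/63592 ≈ -1.5725e-5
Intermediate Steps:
P(u, L) = L + 2*L*(-42 + u) (P(u, L) = L + (-42 + u)*(2*L) = L + 2*L*(-42 + u))
1/(-72692 + P(-4, -100)) = 1/(-72692 - 100*(-83 + 2*(-4))) = 1/(-72692 - 100*(-83 - 8)) = 1/(-72692 - 100*(-91)) = 1/(-72692 + 9100) = 1/(-63592) = -1/63592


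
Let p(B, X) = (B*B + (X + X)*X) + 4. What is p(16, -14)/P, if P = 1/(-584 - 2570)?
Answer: -2056408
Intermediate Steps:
p(B, X) = 4 + B² + 2*X² (p(B, X) = (B² + (2*X)*X) + 4 = (B² + 2*X²) + 4 = 4 + B² + 2*X²)
P = -1/3154 (P = 1/(-3154) = -1/3154 ≈ -0.00031706)
p(16, -14)/P = (4 + 16² + 2*(-14)²)/(-1/3154) = -3154*(4 + 256 + 2*196) = -3154*(4 + 256 + 392) = -3154*652 = -2056408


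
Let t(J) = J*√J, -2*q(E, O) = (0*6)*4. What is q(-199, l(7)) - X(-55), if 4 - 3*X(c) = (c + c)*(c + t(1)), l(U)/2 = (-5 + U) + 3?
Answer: 5936/3 ≈ 1978.7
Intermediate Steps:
l(U) = -4 + 2*U (l(U) = 2*((-5 + U) + 3) = 2*(-2 + U) = -4 + 2*U)
q(E, O) = 0 (q(E, O) = -0*6*4/2 = -0*4 = -½*0 = 0)
t(J) = J^(3/2)
X(c) = 4/3 - 2*c*(1 + c)/3 (X(c) = 4/3 - (c + c)*(c + 1^(3/2))/3 = 4/3 - 2*c*(c + 1)/3 = 4/3 - 2*c*(1 + c)/3)
q(-199, l(7)) - X(-55) = 0 - (4/3 - ⅔*(-55) - ⅔*(-55)²) = 0 - (4/3 + 110/3 - ⅔*3025) = 0 - (4/3 + 110/3 - 6050/3) = 0 - 1*(-5936/3) = 0 + 5936/3 = 5936/3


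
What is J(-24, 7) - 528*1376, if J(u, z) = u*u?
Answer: -725952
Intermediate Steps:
J(u, z) = u²
J(-24, 7) - 528*1376 = (-24)² - 528*1376 = 576 - 726528 = -725952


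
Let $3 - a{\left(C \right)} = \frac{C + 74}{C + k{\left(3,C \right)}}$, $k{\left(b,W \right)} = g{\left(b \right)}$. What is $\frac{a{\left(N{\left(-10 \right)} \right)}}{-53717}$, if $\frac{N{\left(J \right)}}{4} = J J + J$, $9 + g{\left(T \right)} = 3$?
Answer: $- \frac{314}{9507909} \approx -3.3025 \cdot 10^{-5}$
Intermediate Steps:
$g{\left(T \right)} = -6$ ($g{\left(T \right)} = -9 + 3 = -6$)
$k{\left(b,W \right)} = -6$
$N{\left(J \right)} = 4 J + 4 J^{2}$ ($N{\left(J \right)} = 4 \left(J J + J\right) = 4 \left(J^{2} + J\right) = 4 \left(J + J^{2}\right) = 4 J + 4 J^{2}$)
$a{\left(C \right)} = 3 - \frac{74 + C}{-6 + C}$ ($a{\left(C \right)} = 3 - \frac{C + 74}{C - 6} = 3 - \frac{74 + C}{-6 + C}$)
$\frac{a{\left(N{\left(-10 \right)} \right)}}{-53717} = \frac{2 \frac{1}{-6 + 4 \left(-10\right) \left(1 - 10\right)} \left(-46 + 4 \left(-10\right) \left(1 - 10\right)\right)}{-53717} = \frac{2 \left(-46 + 4 \left(-10\right) \left(-9\right)\right)}{-6 + 4 \left(-10\right) \left(-9\right)} \left(- \frac{1}{53717}\right) = \frac{2 \left(-46 + 360\right)}{-6 + 360} \left(- \frac{1}{53717}\right) = 2 \cdot \frac{1}{354} \cdot 314 \left(- \frac{1}{53717}\right) = \frac{314}{177} \left(- \frac{1}{53717}\right) = - \frac{314}{9507909}$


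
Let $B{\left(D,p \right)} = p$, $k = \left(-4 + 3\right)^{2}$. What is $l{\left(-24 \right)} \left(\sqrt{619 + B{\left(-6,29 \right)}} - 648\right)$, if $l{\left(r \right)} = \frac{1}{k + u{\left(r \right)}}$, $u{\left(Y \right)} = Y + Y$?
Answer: $\frac{648}{47} - \frac{18 \sqrt{2}}{47} \approx 13.246$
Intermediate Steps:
$u{\left(Y \right)} = 2 Y$
$k = 1$ ($k = \left(-1\right)^{2} = 1$)
$l{\left(r \right)} = \frac{1}{1 + 2 r}$
$l{\left(-24 \right)} \left(\sqrt{619 + B{\left(-6,29 \right)}} - 648\right) = \frac{\sqrt{619 + 29} - 648}{1 + 2 \left(-24\right)} = \frac{\sqrt{648} - 648}{1 - 48} = \frac{18 \sqrt{2} - 648}{-47} = - \frac{-648 + 18 \sqrt{2}}{47} = \frac{648}{47} - \frac{18 \sqrt{2}}{47}$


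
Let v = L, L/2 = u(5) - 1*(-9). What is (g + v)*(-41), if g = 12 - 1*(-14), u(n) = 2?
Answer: -1968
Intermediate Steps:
g = 26 (g = 12 + 14 = 26)
L = 22 (L = 2*(2 - 1*(-9)) = 2*(2 + 9) = 2*11 = 22)
v = 22
(g + v)*(-41) = (26 + 22)*(-41) = 48*(-41) = -1968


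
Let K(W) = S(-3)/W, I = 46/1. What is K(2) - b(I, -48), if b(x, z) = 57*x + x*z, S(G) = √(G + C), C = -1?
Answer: -414 + I ≈ -414.0 + 1.0*I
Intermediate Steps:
S(G) = √(-1 + G) (S(G) = √(G - 1) = √(-1 + G))
I = 46 (I = 46*1 = 46)
K(W) = 2*I/W (K(W) = √(-1 - 3)/W = √(-4)/W = (2*I)/W = 2*I/W)
K(2) - b(I, -48) = 2*I/2 - 46*(57 - 48) = 2*I*(½) - 46*9 = I - 1*414 = I - 414 = -414 + I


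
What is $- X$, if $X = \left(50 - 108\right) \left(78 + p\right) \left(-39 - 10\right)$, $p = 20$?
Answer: $-278516$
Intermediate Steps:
$X = 278516$ ($X = \left(50 - 108\right) \left(78 + 20\right) \left(-39 - 10\right) = - 58 \cdot 98 \left(-49\right) = \left(-58\right) \left(-4802\right) = 278516$)
$- X = \left(-1\right) 278516 = -278516$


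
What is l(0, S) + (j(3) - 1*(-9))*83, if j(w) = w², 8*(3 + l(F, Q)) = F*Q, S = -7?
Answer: 1491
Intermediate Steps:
l(F, Q) = -3 + F*Q/8 (l(F, Q) = -3 + (F*Q)/8 = -3 + F*Q/8)
l(0, S) + (j(3) - 1*(-9))*83 = (-3 + (⅛)*0*(-7)) + (3² - 1*(-9))*83 = (-3 + 0) + (9 + 9)*83 = -3 + 18*83 = -3 + 1494 = 1491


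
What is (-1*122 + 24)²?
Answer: 9604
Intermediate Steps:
(-1*122 + 24)² = (-122 + 24)² = (-98)² = 9604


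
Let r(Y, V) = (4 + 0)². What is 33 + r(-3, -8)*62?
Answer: 1025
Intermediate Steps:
r(Y, V) = 16 (r(Y, V) = 4² = 16)
33 + r(-3, -8)*62 = 33 + 16*62 = 33 + 992 = 1025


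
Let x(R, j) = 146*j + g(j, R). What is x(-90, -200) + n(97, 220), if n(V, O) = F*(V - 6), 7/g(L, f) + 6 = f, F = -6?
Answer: -2855623/96 ≈ -29746.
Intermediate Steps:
g(L, f) = 7/(-6 + f)
n(V, O) = 36 - 6*V (n(V, O) = -6*(V - 6) = -6*(-6 + V) = 36 - 6*V)
x(R, j) = 7/(-6 + R) + 146*j (x(R, j) = 146*j + 7/(-6 + R) = 7/(-6 + R) + 146*j)
x(-90, -200) + n(97, 220) = (7 + 146*(-200)*(-6 - 90))/(-6 - 90) + (36 - 6*97) = (7 + 146*(-200)*(-96))/(-96) + (36 - 582) = -(7 + 2803200)/96 - 546 = -1/96*2803207 - 546 = -2803207/96 - 546 = -2855623/96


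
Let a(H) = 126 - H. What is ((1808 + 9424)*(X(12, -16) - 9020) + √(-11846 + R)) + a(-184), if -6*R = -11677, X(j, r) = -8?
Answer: -101402186 + I*√356394/6 ≈ -1.014e+8 + 99.498*I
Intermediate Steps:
R = 11677/6 (R = -⅙*(-11677) = 11677/6 ≈ 1946.2)
((1808 + 9424)*(X(12, -16) - 9020) + √(-11846 + R)) + a(-184) = ((1808 + 9424)*(-8 - 9020) + √(-11846 + 11677/6)) + (126 - 1*(-184)) = (11232*(-9028) + √(-59399/6)) + (126 + 184) = (-101402496 + I*√356394/6) + 310 = -101402186 + I*√356394/6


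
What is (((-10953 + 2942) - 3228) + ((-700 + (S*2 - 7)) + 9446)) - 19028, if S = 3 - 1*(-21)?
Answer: -21480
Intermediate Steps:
S = 24 (S = 3 + 21 = 24)
(((-10953 + 2942) - 3228) + ((-700 + (S*2 - 7)) + 9446)) - 19028 = (((-10953 + 2942) - 3228) + ((-700 + (24*2 - 7)) + 9446)) - 19028 = ((-8011 - 3228) + ((-700 + (48 - 7)) + 9446)) - 19028 = (-11239 + ((-700 + 41) + 9446)) - 19028 = (-11239 + (-659 + 9446)) - 19028 = (-11239 + 8787) - 19028 = -2452 - 19028 = -21480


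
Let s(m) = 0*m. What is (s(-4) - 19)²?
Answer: 361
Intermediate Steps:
s(m) = 0
(s(-4) - 19)² = (0 - 19)² = (-19)² = 361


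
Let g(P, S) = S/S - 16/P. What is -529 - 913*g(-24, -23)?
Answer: -6152/3 ≈ -2050.7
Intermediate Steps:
g(P, S) = 1 - 16/P
-529 - 913*g(-24, -23) = -529 - 913*(-16 - 24)/(-24) = -529 - (-913)*(-40)/24 = -529 - 913*5/3 = -529 - 4565/3 = -6152/3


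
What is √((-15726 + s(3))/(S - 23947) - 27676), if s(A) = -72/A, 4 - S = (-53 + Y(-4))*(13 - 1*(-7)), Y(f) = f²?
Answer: I*√14899817541034/23203 ≈ 166.36*I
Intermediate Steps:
S = 744 (S = 4 - (-53 + (-4)²)*(13 - 1*(-7)) = 4 - (-53 + 16)*(13 + 7) = 4 - (-37)*20 = 4 - 1*(-740) = 4 + 740 = 744)
√((-15726 + s(3))/(S - 23947) - 27676) = √((-15726 - 72/3)/(744 - 23947) - 27676) = √((-15726 - 72*⅓)/(-23203) - 27676) = √((-15726 - 24)*(-1/23203) - 27676) = √(-15750*(-1/23203) - 27676) = √(15750/23203 - 27676) = √(-642150478/23203) = I*√14899817541034/23203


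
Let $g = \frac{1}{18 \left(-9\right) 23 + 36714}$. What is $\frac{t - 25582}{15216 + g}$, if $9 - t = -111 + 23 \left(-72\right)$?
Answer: $- \frac{785312328}{501945409} \approx -1.5645$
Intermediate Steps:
$t = 1776$ ($t = 9 - \left(-111 + 23 \left(-72\right)\right) = 9 - \left(-111 - 1656\right) = 9 - -1767 = 9 + 1767 = 1776$)
$g = \frac{1}{32988}$ ($g = \frac{1}{\left(-162\right) 23 + 36714} = \frac{1}{-3726 + 36714} = \frac{1}{32988} \approx 3.0314 \cdot 10^{-5}$)
$\frac{t - 25582}{15216 + g} = \frac{1776 - 25582}{15216 + \frac{1}{32988}} = - \frac{23806}{\frac{501945409}{32988}} = \left(-23806\right) \frac{32988}{501945409} = - \frac{785312328}{501945409}$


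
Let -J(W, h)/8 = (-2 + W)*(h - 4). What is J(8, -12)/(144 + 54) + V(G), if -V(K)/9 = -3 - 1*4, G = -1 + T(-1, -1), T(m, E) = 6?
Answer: 2207/33 ≈ 66.879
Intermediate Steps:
J(W, h) = -8*(-4 + h)*(-2 + W) (J(W, h) = -8*(-2 + W)*(h - 4) = -8*(-2 + W)*(-4 + h) = -8*(-4 + h)*(-2 + W))
G = 5 (G = -1 + 6 = 5)
V(K) = 63 (V(K) = -9*(-3 - 1*4) = -9*(-3 - 4) = -9*(-7) = 63)
J(8, -12)/(144 + 54) + V(G) = (-64 + 16*(-12) + 32*8 - 8*8*(-12))/(144 + 54) + 63 = (-64 - 192 + 256 + 768)/198 + 63 = 768*(1/198) + 63 = 128/33 + 63 = 2207/33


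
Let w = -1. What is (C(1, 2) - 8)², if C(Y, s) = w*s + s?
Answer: 64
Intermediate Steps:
C(Y, s) = 0 (C(Y, s) = -s + s = 0)
(C(1, 2) - 8)² = (0 - 8)² = (-8)² = 64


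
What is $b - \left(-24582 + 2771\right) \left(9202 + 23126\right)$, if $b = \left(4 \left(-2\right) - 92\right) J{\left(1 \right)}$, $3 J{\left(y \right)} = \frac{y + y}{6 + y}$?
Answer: $\frac{14807225968}{21} \approx 7.0511 \cdot 10^{8}$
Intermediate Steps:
$J{\left(y \right)} = \frac{2 y}{3 \left(6 + y\right)}$ ($J{\left(y \right)} = \frac{\left(y + y\right) \frac{1}{6 + y}}{3} = \frac{2 y \frac{1}{6 + y}}{3} = \frac{2 y}{3 \left(6 + y\right)}$)
$b = - \frac{200}{21}$ ($b = \left(4 \left(-2\right) - 92\right) \frac{2}{3} \cdot 1 \frac{1}{6 + 1} = \left(-8 - 92\right) \frac{2}{3} \cdot 1 \cdot \frac{1}{7} = - 100 \cdot \frac{2}{3} \cdot 1 \cdot \frac{1}{7} = \left(-100\right) \frac{2}{21} = - \frac{200}{21} \approx -9.5238$)
$b - \left(-24582 + 2771\right) \left(9202 + 23126\right) = - \frac{200}{21} - \left(-24582 + 2771\right) \left(9202 + 23126\right) = - \frac{200}{21} - \left(-21811\right) 32328 = - \frac{200}{21} - -705106008 = - \frac{200}{21} + 705106008 = \frac{14807225968}{21}$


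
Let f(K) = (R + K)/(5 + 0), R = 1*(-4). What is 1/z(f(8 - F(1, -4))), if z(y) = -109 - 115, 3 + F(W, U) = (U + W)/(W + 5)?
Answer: -1/224 ≈ -0.0044643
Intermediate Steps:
F(W, U) = -3 + (U + W)/(5 + W) (F(W, U) = -3 + (U + W)/(W + 5) = -3 + (U + W)/(5 + W))
R = -4
f(K) = -⅘ + K/5 (f(K) = (-4 + K)/(5 + 0) = (-4 + K)/5 = (-4 + K)*(⅕) = -⅘ + K/5)
z(y) = -224
1/z(f(8 - F(1, -4))) = 1/(-224) = -1/224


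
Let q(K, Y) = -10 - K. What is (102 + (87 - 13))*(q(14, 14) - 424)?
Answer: -78848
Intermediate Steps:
(102 + (87 - 13))*(q(14, 14) - 424) = (102 + (87 - 13))*((-10 - 1*14) - 424) = (102 + 74)*((-10 - 14) - 424) = 176*(-24 - 424) = 176*(-448) = -78848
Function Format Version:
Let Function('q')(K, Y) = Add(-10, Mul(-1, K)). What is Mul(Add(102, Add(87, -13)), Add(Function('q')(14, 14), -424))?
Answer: -78848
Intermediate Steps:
Mul(Add(102, Add(87, -13)), Add(Function('q')(14, 14), -424)) = Mul(Add(102, Add(87, -13)), Add(Add(-10, Mul(-1, 14)), -424)) = Mul(Add(102, 74), Add(Add(-10, -14), -424)) = Mul(176, Add(-24, -424)) = Mul(176, -448) = -78848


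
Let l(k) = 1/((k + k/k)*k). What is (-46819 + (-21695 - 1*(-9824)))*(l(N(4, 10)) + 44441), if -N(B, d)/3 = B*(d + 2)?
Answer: -26854462647185/10296 ≈ -2.6082e+9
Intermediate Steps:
N(B, d) = -3*B*(2 + d) (N(B, d) = -3*B*(d + 2) = -3*B*(2 + d))
l(k) = 1/(k*(1 + k)) (l(k) = 1/((k + 1)*k) = 1/((1 + k)*k) = 1/(k*(1 + k)))
(-46819 + (-21695 - 1*(-9824)))*(l(N(4, 10)) + 44441) = (-46819 + (-21695 - 1*(-9824)))*(1/(((-3*4*(2 + 10)))*(1 - 3*4*(2 + 10))) + 44441) = (-46819 + (-21695 + 9824))*(1/(((-3*4*12))*(1 - 3*4*12)) + 44441) = (-46819 - 11871)*(1/((-144)*(1 - 144)) + 44441) = -58690*(-1/144/(-143) + 44441) = -58690*(-1/144*(-1/143) + 44441) = -58690*(1/20592 + 44441) = -58690*915129073/20592 = -26854462647185/10296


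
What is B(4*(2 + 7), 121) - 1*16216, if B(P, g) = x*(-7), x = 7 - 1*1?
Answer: -16258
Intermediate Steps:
x = 6 (x = 7 - 1 = 6)
B(P, g) = -42 (B(P, g) = 6*(-7) = -42)
B(4*(2 + 7), 121) - 1*16216 = -42 - 1*16216 = -42 - 16216 = -16258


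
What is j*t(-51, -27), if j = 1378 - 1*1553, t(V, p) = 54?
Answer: -9450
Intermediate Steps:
j = -175 (j = 1378 - 1553 = -175)
j*t(-51, -27) = -175*54 = -9450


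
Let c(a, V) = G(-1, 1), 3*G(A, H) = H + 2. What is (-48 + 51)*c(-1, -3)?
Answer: 3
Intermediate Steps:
G(A, H) = 2/3 + H/3 (G(A, H) = (H + 2)/3 = (2 + H)/3 = 2/3 + H/3)
c(a, V) = 1 (c(a, V) = 2/3 + (1/3)*1 = 2/3 + 1/3 = 1)
(-48 + 51)*c(-1, -3) = (-48 + 51)*1 = 3*1 = 3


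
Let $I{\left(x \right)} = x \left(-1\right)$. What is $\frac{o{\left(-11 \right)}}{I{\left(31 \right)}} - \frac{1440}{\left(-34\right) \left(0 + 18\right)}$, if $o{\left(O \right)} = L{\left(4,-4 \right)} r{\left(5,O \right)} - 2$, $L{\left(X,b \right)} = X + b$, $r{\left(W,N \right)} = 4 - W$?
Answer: $\frac{1274}{527} \approx 2.4175$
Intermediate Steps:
$I{\left(x \right)} = - x$
$o{\left(O \right)} = -2$ ($o{\left(O \right)} = \left(4 - 4\right) \left(4 - 5\right) - 2 = 0 \left(4 - 5\right) - 2 = 0 \left(-1\right) - 2 = 0 - 2 = -2$)
$\frac{o{\left(-11 \right)}}{I{\left(31 \right)}} - \frac{1440}{\left(-34\right) \left(0 + 18\right)} = - \frac{2}{\left(-1\right) 31} - \frac{1440}{\left(-34\right) \left(0 + 18\right)} = - \frac{2}{-31} - \frac{1440}{\left(-34\right) 18} = \left(-2\right) \left(- \frac{1}{31}\right) - \frac{1440}{-612} = \frac{2}{31} - - \frac{40}{17} = \frac{2}{31} + \frac{40}{17} = \frac{1274}{527}$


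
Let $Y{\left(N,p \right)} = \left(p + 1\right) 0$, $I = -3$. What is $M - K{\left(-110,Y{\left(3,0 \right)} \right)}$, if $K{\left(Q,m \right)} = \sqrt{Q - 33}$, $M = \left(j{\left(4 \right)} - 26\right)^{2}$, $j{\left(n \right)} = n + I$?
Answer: $625 - i \sqrt{143} \approx 625.0 - 11.958 i$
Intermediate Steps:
$Y{\left(N,p \right)} = 0$ ($Y{\left(N,p \right)} = \left(1 + p\right) 0 = 0$)
$j{\left(n \right)} = -3 + n$ ($j{\left(n \right)} = n - 3 = -3 + n$)
$M = 625$ ($M = \left(\left(-3 + 4\right) - 26\right)^{2} = \left(1 - 26\right)^{2} = \left(-25\right)^{2} = 625$)
$K{\left(Q,m \right)} = \sqrt{-33 + Q}$
$M - K{\left(-110,Y{\left(3,0 \right)} \right)} = 625 - \sqrt{-33 - 110} = 625 - \sqrt{-143} = 625 - i \sqrt{143}$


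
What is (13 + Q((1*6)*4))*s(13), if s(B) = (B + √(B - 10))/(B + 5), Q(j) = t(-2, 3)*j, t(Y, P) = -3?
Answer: -767/18 - 59*√3/18 ≈ -48.288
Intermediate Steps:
Q(j) = -3*j
s(B) = (B + √(-10 + B))/(5 + B)
(13 + Q((1*6)*4))*s(13) = (13 - 3*1*6*4)*((13 + √(-10 + 13))/(5 + 13)) = (13 - 18*4)*((13 + √3)/18) = (13 - 3*24)*((13 + √3)/18) = (13 - 72)*(13/18 + √3/18) = -59*(13/18 + √3/18) = -767/18 - 59*√3/18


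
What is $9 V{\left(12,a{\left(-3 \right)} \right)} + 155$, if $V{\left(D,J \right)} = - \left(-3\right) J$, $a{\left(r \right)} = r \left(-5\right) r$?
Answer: $-1060$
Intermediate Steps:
$a{\left(r \right)} = - 5 r^{2}$ ($a{\left(r \right)} = - 5 r r = - 5 r^{2}$)
$V{\left(D,J \right)} = 3 J$
$9 V{\left(12,a{\left(-3 \right)} \right)} + 155 = 9 \cdot 3 \left(- 5 \left(-3\right)^{2}\right) + 155 = 9 \cdot 3 \left(\left(-5\right) 9\right) + 155 = 9 \cdot 3 \left(-45\right) + 155 = 9 \left(-135\right) + 155 = -1215 + 155 = -1060$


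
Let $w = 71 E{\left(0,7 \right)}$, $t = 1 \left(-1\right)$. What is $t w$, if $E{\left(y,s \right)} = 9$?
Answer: $-639$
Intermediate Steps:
$t = -1$
$w = 639$ ($w = 71 \cdot 9 = 639$)
$t w = \left(-1\right) 639 = -639$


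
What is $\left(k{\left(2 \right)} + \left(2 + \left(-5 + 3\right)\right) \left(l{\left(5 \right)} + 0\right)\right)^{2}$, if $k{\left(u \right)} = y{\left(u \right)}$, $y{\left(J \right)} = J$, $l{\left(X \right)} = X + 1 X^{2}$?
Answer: $4$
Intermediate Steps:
$l{\left(X \right)} = X + X^{2}$
$k{\left(u \right)} = u$
$\left(k{\left(2 \right)} + \left(2 + \left(-5 + 3\right)\right) \left(l{\left(5 \right)} + 0\right)\right)^{2} = \left(2 + \left(2 + \left(-5 + 3\right)\right) \left(5 \left(1 + 5\right) + 0\right)\right)^{2} = \left(2 + \left(2 - 2\right) \left(5 \cdot 6 + 0\right)\right)^{2} = \left(2 + 0 \left(30 + 0\right)\right)^{2} = \left(2 + 0 \cdot 30\right)^{2} = \left(2 + 0\right)^{2} = 2^{2} = 4$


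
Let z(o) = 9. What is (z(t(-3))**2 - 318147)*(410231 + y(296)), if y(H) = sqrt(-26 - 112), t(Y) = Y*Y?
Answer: -130480533246 - 318066*I*sqrt(138) ≈ -1.3048e+11 - 3.7364e+6*I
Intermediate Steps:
t(Y) = Y**2
y(H) = I*sqrt(138) (y(H) = sqrt(-138) = I*sqrt(138))
(z(t(-3))**2 - 318147)*(410231 + y(296)) = (9**2 - 318147)*(410231 + I*sqrt(138)) = (81 - 318147)*(410231 + I*sqrt(138)) = -318066*(410231 + I*sqrt(138)) = -130480533246 - 318066*I*sqrt(138)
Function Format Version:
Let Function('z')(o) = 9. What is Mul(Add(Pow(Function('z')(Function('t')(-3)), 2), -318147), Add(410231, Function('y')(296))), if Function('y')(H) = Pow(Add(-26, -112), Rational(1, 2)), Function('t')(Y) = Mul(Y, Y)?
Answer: Add(-130480533246, Mul(-318066, I, Pow(138, Rational(1, 2)))) ≈ Add(-1.3048e+11, Mul(-3.7364e+6, I))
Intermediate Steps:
Function('t')(Y) = Pow(Y, 2)
Function('y')(H) = Mul(I, Pow(138, Rational(1, 2))) (Function('y')(H) = Pow(-138, Rational(1, 2)) = Mul(I, Pow(138, Rational(1, 2))))
Mul(Add(Pow(Function('z')(Function('t')(-3)), 2), -318147), Add(410231, Function('y')(296))) = Mul(Add(Pow(9, 2), -318147), Add(410231, Mul(I, Pow(138, Rational(1, 2))))) = Mul(Add(81, -318147), Add(410231, Mul(I, Pow(138, Rational(1, 2))))) = Mul(-318066, Add(410231, Mul(I, Pow(138, Rational(1, 2))))) = Add(-130480533246, Mul(-318066, I, Pow(138, Rational(1, 2))))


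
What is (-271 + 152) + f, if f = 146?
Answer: 27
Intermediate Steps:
(-271 + 152) + f = (-271 + 152) + 146 = -119 + 146 = 27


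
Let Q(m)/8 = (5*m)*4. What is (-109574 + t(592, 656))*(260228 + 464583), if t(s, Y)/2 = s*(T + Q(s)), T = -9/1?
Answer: 81199307910750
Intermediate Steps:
Q(m) = 160*m (Q(m) = 8*((5*m)*4) = 8*(20*m) = 160*m)
T = -9 ≈ -9.0000
t(s, Y) = 2*s*(-9 + 160*s) (t(s, Y) = 2*(s*(-9 + 160*s)) = 2*s*(-9 + 160*s))
(-109574 + t(592, 656))*(260228 + 464583) = (-109574 + 2*592*(-9 + 160*592))*(260228 + 464583) = (-109574 + 2*592*(-9 + 94720))*724811 = (-109574 + 2*592*94711)*724811 = (-109574 + 112137824)*724811 = 112028250*724811 = 81199307910750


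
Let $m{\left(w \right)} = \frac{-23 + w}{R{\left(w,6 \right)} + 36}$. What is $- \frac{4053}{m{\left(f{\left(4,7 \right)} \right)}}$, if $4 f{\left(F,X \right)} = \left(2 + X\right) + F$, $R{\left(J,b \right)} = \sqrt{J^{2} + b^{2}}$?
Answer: $\frac{583632}{79} + \frac{4053 \sqrt{745}}{79} \approx 8788.1$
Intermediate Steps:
$f{\left(F,X \right)} = \frac{1}{2} + \frac{F}{4} + \frac{X}{4}$ ($f{\left(F,X \right)} = \frac{\left(2 + X\right) + F}{4} = \frac{2 + F + X}{4} = \frac{1}{2} + \frac{F}{4} + \frac{X}{4}$)
$m{\left(w \right)} = \frac{-23 + w}{36 + \sqrt{36 + w^{2}}}$ ($m{\left(w \right)} = \frac{-23 + w}{\sqrt{w^{2} + 6^{2}} + 36} = \frac{-23 + w}{\sqrt{w^{2} + 36} + 36} = \frac{-23 + w}{\sqrt{36 + w^{2}} + 36} = \frac{-23 + w}{36 + \sqrt{36 + w^{2}}}$)
$- \frac{4053}{m{\left(f{\left(4,7 \right)} \right)}} = - \frac{4053}{\frac{1}{36 + \sqrt{36 + \left(\frac{1}{2} + \frac{1}{4} \cdot 4 + \frac{1}{4} \cdot 7\right)^{2}}} \left(-23 + \left(\frac{1}{2} + \frac{1}{4} \cdot 4 + \frac{1}{4} \cdot 7\right)\right)} = - \frac{4053}{\frac{1}{36 + \sqrt{36 + \left(\frac{1}{2} + 1 + \frac{7}{4}\right)^{2}}} \left(-23 + \left(\frac{1}{2} + 1 + \frac{7}{4}\right)\right)} = - \frac{4053}{\frac{1}{36 + \sqrt{36 + \left(\frac{13}{4}\right)^{2}}} \left(-23 + \frac{13}{4}\right)} = - \frac{4053}{\frac{1}{36 + \sqrt{36 + \frac{169}{16}}} \left(- \frac{79}{4}\right)} = - \frac{4053}{\frac{1}{36 + \sqrt{\frac{745}{16}}} \left(- \frac{79}{4}\right)} = - \frac{4053}{\frac{1}{36 + \frac{\sqrt{745}}{4}} \left(- \frac{79}{4}\right)} = - \frac{4053}{\left(- \frac{79}{4}\right) \frac{1}{36 + \frac{\sqrt{745}}{4}}} = - 4053 \left(- \frac{144}{79} - \frac{\sqrt{745}}{79}\right) = \frac{583632}{79} + \frac{4053 \sqrt{745}}{79}$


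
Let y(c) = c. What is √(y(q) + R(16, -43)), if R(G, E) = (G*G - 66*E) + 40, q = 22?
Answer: 2*√789 ≈ 56.178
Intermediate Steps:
R(G, E) = 40 + G² - 66*E (R(G, E) = (G² - 66*E) + 40 = 40 + G² - 66*E)
√(y(q) + R(16, -43)) = √(22 + (40 + 16² - 66*(-43))) = √(22 + (40 + 256 + 2838)) = √(22 + 3134) = √3156 = 2*√789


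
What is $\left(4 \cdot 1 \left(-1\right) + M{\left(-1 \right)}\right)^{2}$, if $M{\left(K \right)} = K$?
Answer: $25$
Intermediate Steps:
$\left(4 \cdot 1 \left(-1\right) + M{\left(-1 \right)}\right)^{2} = \left(4 \cdot 1 \left(-1\right) - 1\right)^{2} = \left(4 \left(-1\right) - 1\right)^{2} = \left(-4 - 1\right)^{2} = \left(-5\right)^{2} = 25$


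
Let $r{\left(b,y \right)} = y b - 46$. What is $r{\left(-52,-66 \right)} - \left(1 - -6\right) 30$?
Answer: $3176$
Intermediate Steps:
$r{\left(b,y \right)} = -46 + b y$ ($r{\left(b,y \right)} = b y - 46 = -46 + b y$)
$r{\left(-52,-66 \right)} - \left(1 - -6\right) 30 = \left(-46 - -3432\right) - \left(1 - -6\right) 30 = \left(-46 + 3432\right) - \left(1 + 6\right) 30 = 3386 - 7 \cdot 30 = 3386 - 210 = 3176$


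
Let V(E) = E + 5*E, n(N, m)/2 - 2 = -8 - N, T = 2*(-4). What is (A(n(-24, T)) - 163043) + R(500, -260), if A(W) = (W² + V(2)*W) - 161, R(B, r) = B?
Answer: -160976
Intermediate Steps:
T = -8
n(N, m) = -12 - 2*N (n(N, m) = 4 + 2*(-8 - N) = 4 + (-16 - 2*N) = -12 - 2*N)
V(E) = 6*E
A(W) = -161 + W² + 12*W (A(W) = (W² + (6*2)*W) - 161 = (W² + 12*W) - 161 = -161 + W² + 12*W)
(A(n(-24, T)) - 163043) + R(500, -260) = ((-161 + (-12 - 2*(-24))² + 12*(-12 - 2*(-24))) - 163043) + 500 = ((-161 + (-12 + 48)² + 12*(-12 + 48)) - 163043) + 500 = ((-161 + 36² + 12*36) - 163043) + 500 = ((-161 + 1296 + 432) - 163043) + 500 = (1567 - 163043) + 500 = -161476 + 500 = -160976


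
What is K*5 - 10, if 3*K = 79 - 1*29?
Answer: 220/3 ≈ 73.333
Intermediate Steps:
K = 50/3 (K = (79 - 1*29)/3 = (79 - 29)/3 = (⅓)*50 = 50/3 ≈ 16.667)
K*5 - 10 = (50/3)*5 - 10 = 250/3 - 10 = 220/3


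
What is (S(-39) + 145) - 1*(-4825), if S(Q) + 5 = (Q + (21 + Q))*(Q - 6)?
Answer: 7530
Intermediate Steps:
S(Q) = -5 + (-6 + Q)*(21 + 2*Q) (S(Q) = -5 + (Q + (21 + Q))*(Q - 6) = -5 + (21 + 2*Q)*(-6 + Q) = -5 + (-6 + Q)*(21 + 2*Q))
(S(-39) + 145) - 1*(-4825) = ((-131 + 2*(-39)**2 + 9*(-39)) + 145) - 1*(-4825) = ((-131 + 2*1521 - 351) + 145) + 4825 = ((-131 + 3042 - 351) + 145) + 4825 = (2560 + 145) + 4825 = 2705 + 4825 = 7530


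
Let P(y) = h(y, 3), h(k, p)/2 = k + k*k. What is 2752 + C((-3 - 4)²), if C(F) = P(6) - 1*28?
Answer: 2808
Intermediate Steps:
h(k, p) = 2*k + 2*k² (h(k, p) = 2*(k + k*k) = 2*(k + k²) = 2*k + 2*k²)
P(y) = 2*y*(1 + y)
C(F) = 56 (C(F) = 2*6*(1 + 6) - 1*28 = 2*6*7 - 28 = 84 - 28 = 56)
2752 + C((-3 - 4)²) = 2752 + 56 = 2808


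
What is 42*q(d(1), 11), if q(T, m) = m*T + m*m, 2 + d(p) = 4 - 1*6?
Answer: 3234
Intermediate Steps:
d(p) = -4 (d(p) = -2 + (4 - 1*6) = -2 + (4 - 6) = -2 - 2 = -4)
q(T, m) = m² + T*m (q(T, m) = T*m + m² = m² + T*m)
42*q(d(1), 11) = 42*(11*(-4 + 11)) = 42*(11*7) = 42*77 = 3234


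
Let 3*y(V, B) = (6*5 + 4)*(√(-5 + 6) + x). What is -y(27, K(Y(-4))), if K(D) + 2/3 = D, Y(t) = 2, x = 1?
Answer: -68/3 ≈ -22.667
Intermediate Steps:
K(D) = -⅔ + D
y(V, B) = 68/3 (y(V, B) = ((6*5 + 4)*(√(-5 + 6) + 1))/3 = ((30 + 4)*(√1 + 1))/3 = (34*(1 + 1))/3 = (34*2)/3 = (⅓)*68 = 68/3)
-y(27, K(Y(-4))) = -1*68/3 = -68/3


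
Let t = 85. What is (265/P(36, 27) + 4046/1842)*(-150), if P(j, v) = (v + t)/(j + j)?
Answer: -55622675/2149 ≈ -25883.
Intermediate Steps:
P(j, v) = (85 + v)/(2*j) (P(j, v) = (v + 85)/(j + j) = (85 + v)/((2*j)) = (85 + v)*(1/(2*j)) = (85 + v)/(2*j))
(265/P(36, 27) + 4046/1842)*(-150) = (265/(((½)*(85 + 27)/36)) + 4046/1842)*(-150) = (265/(((½)*(1/36)*112)) + 4046*(1/1842))*(-150) = (265/(14/9) + 2023/921)*(-150) = (265*(9/14) + 2023/921)*(-150) = (2385/14 + 2023/921)*(-150) = (2224907/12894)*(-150) = -55622675/2149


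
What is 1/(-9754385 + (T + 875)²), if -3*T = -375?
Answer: -1/8754385 ≈ -1.1423e-7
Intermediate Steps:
T = 125 (T = -⅓*(-375) = 125)
1/(-9754385 + (T + 875)²) = 1/(-9754385 + (125 + 875)²) = 1/(-9754385 + 1000²) = 1/(-9754385 + 1000000) = 1/(-8754385) = -1/8754385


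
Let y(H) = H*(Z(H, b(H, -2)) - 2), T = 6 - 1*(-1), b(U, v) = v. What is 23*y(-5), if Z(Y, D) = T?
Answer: -575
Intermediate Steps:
T = 7 (T = 6 + 1 = 7)
Z(Y, D) = 7
y(H) = 5*H (y(H) = H*(7 - 2) = H*5 = 5*H)
23*y(-5) = 23*(5*(-5)) = 23*(-25) = -575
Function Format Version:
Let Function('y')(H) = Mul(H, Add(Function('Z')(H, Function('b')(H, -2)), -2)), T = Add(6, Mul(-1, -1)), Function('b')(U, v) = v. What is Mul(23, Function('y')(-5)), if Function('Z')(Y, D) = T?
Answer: -575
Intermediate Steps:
T = 7 (T = Add(6, 1) = 7)
Function('Z')(Y, D) = 7
Function('y')(H) = Mul(5, H) (Function('y')(H) = Mul(H, Add(7, -2)) = Mul(H, 5) = Mul(5, H))
Mul(23, Function('y')(-5)) = Mul(23, Mul(5, -5)) = Mul(23, -25) = -575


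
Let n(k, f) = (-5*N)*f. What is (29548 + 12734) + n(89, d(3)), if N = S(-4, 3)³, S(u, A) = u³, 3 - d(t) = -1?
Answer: 5285162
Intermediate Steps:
d(t) = 4 (d(t) = 3 - 1*(-1) = 3 + 1 = 4)
N = -262144 (N = ((-4)³)³ = (-64)³ = -262144)
n(k, f) = 1310720*f (n(k, f) = (-5*(-262144))*f = 1310720*f)
(29548 + 12734) + n(89, d(3)) = (29548 + 12734) + 1310720*4 = 42282 + 5242880 = 5285162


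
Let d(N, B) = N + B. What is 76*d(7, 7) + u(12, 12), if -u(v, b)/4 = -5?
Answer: 1084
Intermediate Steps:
u(v, b) = 20 (u(v, b) = -4*(-5) = 20)
d(N, B) = B + N
76*d(7, 7) + u(12, 12) = 76*(7 + 7) + 20 = 76*14 + 20 = 1064 + 20 = 1084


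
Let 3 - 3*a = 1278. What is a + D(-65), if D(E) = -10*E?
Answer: 225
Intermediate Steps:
a = -425 (a = 1 - ⅓*1278 = 1 - 426 = -425)
a + D(-65) = -425 - 10*(-65) = -425 + 650 = 225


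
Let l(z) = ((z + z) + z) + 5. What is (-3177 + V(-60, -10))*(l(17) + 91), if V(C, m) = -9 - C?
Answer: -459522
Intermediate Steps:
l(z) = 5 + 3*z (l(z) = (2*z + z) + 5 = 3*z + 5 = 5 + 3*z)
(-3177 + V(-60, -10))*(l(17) + 91) = (-3177 + (-9 - 1*(-60)))*((5 + 3*17) + 91) = (-3177 + (-9 + 60))*((5 + 51) + 91) = (-3177 + 51)*(56 + 91) = -3126*147 = -459522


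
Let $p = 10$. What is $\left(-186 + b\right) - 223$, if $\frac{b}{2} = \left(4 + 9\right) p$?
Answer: $-149$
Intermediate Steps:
$b = 260$ ($b = 2 \left(4 + 9\right) 10 = 2 \cdot 13 \cdot 10 = 2 \cdot 130 = 260$)
$\left(-186 + b\right) - 223 = \left(-186 + 260\right) - 223 = 74 - 223 = -149$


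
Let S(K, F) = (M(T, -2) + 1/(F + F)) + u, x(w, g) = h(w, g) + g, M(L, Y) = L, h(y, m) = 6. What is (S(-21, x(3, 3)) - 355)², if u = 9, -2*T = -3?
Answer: 9610000/81 ≈ 1.1864e+5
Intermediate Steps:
T = 3/2 (T = -½*(-3) = 3/2 ≈ 1.5000)
x(w, g) = 6 + g
S(K, F) = 21/2 + 1/(2*F) (S(K, F) = (3/2 + 1/(F + F)) + 9 = (3/2 + 1/(2*F)) + 9 = 21/2 + 1/(2*F))
(S(-21, x(3, 3)) - 355)² = ((1 + 21*(6 + 3))/(2*(6 + 3)) - 355)² = ((½)*(1 + 21*9)/9 - 355)² = ((½)*(⅑)*(1 + 189) - 355)² = ((½)*(⅑)*190 - 355)² = (95/9 - 355)² = (-3100/9)² = 9610000/81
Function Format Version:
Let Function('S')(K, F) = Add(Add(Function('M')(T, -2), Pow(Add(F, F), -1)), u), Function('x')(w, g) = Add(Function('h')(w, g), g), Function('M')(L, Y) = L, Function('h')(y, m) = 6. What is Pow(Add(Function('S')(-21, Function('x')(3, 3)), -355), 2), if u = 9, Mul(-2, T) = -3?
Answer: Rational(9610000, 81) ≈ 1.1864e+5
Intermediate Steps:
T = Rational(3, 2) (T = Mul(Rational(-1, 2), -3) = Rational(3, 2) ≈ 1.5000)
Function('x')(w, g) = Add(6, g)
Function('S')(K, F) = Add(Rational(21, 2), Mul(Rational(1, 2), Pow(F, -1))) (Function('S')(K, F) = Add(Add(Rational(3, 2), Pow(Add(F, F), -1)), 9) = Add(Add(Rational(3, 2), Pow(Mul(2, F), -1)), 9) = Add(Add(Rational(3, 2), Mul(Rational(1, 2), Pow(F, -1))), 9) = Add(Rational(21, 2), Mul(Rational(1, 2), Pow(F, -1))))
Pow(Add(Function('S')(-21, Function('x')(3, 3)), -355), 2) = Pow(Add(Mul(Rational(1, 2), Pow(Add(6, 3), -1), Add(1, Mul(21, Add(6, 3)))), -355), 2) = Pow(Add(Mul(Rational(1, 2), Pow(9, -1), Add(1, Mul(21, 9))), -355), 2) = Pow(Add(Mul(Rational(1, 2), Rational(1, 9), Add(1, 189)), -355), 2) = Pow(Add(Mul(Rational(1, 2), Rational(1, 9), 190), -355), 2) = Pow(Add(Rational(95, 9), -355), 2) = Pow(Rational(-3100, 9), 2) = Rational(9610000, 81)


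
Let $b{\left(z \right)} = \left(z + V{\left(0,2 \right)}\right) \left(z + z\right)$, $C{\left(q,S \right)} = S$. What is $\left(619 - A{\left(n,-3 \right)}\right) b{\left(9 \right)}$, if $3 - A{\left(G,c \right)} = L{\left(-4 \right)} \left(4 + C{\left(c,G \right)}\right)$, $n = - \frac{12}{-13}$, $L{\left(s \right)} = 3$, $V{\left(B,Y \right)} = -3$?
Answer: $\frac{885600}{13} \approx 68123.0$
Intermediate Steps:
$n = \frac{12}{13}$ ($n = \left(-12\right) \left(- \frac{1}{13}\right) = \frac{12}{13} \approx 0.92308$)
$A{\left(G,c \right)} = -9 - 3 G$ ($A{\left(G,c \right)} = 3 - 3 \left(4 + G\right) = 3 - \left(12 + 3 G\right) = -9 - 3 G$)
$b{\left(z \right)} = 2 z \left(-3 + z\right)$ ($b{\left(z \right)} = \left(z - 3\right) \left(z + z\right) = \left(-3 + z\right) 2 z = 2 z \left(-3 + z\right)$)
$\left(619 - A{\left(n,-3 \right)}\right) b{\left(9 \right)} = \left(619 - \left(-9 - \frac{36}{13}\right)\right) 2 \cdot 9 \left(-3 + 9\right) = \left(619 - \left(-9 - \frac{36}{13}\right)\right) 2 \cdot 9 \cdot 6 = \left(619 - - \frac{153}{13}\right) 108 = \left(619 + \frac{153}{13}\right) 108 = \frac{8200}{13} \cdot 108 = \frac{885600}{13}$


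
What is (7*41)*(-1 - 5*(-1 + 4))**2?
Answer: 73472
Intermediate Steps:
(7*41)*(-1 - 5*(-1 + 4))**2 = 287*(-1 - 5*3)**2 = 287*(-1 - 15)**2 = 287*(-16)**2 = 287*256 = 73472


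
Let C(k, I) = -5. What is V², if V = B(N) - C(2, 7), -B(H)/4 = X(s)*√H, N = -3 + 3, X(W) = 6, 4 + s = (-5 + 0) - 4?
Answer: 25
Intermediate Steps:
s = -13 (s = -4 + ((-5 + 0) - 4) = -4 + (-5 - 4) = -4 - 9 = -13)
N = 0
B(H) = -24*√H
V = 5 (V = -24*√0 - 1*(-5) = -24*0 + 5 = 0 + 5 = 5)
V² = 5² = 25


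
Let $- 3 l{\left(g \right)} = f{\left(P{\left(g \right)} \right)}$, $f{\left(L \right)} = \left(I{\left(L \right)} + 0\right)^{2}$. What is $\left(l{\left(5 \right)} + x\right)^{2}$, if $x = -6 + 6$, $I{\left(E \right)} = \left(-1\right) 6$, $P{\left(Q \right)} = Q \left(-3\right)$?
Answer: $144$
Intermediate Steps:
$P{\left(Q \right)} = - 3 Q$
$I{\left(E \right)} = -6$
$f{\left(L \right)} = 36$ ($f{\left(L \right)} = \left(-6 + 0\right)^{2} = \left(-6\right)^{2} = 36$)
$l{\left(g \right)} = -12$ ($l{\left(g \right)} = \left(- \frac{1}{3}\right) 36 = -12$)
$x = 0$
$\left(l{\left(5 \right)} + x\right)^{2} = \left(-12 + 0\right)^{2} = \left(-12\right)^{2} = 144$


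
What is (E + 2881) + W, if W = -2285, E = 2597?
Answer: 3193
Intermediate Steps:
(E + 2881) + W = (2597 + 2881) - 2285 = 5478 - 2285 = 3193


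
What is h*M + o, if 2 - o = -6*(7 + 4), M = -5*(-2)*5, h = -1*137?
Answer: -6782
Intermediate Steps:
h = -137
M = 50 (M = 10*5 = 50)
o = 68 (o = 2 - (-6)*(7 + 4) = 2 - (-6)*11 = 2 - 1*(-66) = 2 + 66 = 68)
h*M + o = -137*50 + 68 = -6850 + 68 = -6782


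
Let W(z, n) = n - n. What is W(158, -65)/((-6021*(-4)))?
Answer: 0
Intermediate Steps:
W(z, n) = 0
W(158, -65)/((-6021*(-4))) = 0/((-6021*(-4))) = 0/24084 = 0*(1/24084) = 0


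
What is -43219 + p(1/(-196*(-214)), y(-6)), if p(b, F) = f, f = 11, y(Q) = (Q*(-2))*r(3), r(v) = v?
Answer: -43208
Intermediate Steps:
y(Q) = -6*Q (y(Q) = (Q*(-2))*3 = -2*Q*3 = -6*Q)
p(b, F) = 11
-43219 + p(1/(-196*(-214)), y(-6)) = -43219 + 11 = -43208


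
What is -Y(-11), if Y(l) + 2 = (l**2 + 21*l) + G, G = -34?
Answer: 146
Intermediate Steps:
Y(l) = -36 + l**2 + 21*l (Y(l) = -2 + ((l**2 + 21*l) - 34) = -2 + (-34 + l**2 + 21*l) = -36 + l**2 + 21*l)
-Y(-11) = -(-36 + (-11)**2 + 21*(-11)) = -(-36 + 121 - 231) = -1*(-146) = 146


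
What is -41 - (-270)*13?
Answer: 3469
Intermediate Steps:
-41 - (-270)*13 = -41 - 18*(-195) = -41 + 3510 = 3469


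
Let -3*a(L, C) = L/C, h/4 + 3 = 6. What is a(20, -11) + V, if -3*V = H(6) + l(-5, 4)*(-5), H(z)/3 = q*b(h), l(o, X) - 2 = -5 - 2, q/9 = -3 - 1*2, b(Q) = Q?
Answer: 5855/11 ≈ 532.27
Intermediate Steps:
h = 12 (h = -12 + 4*6 = -12 + 24 = 12)
a(L, C) = -L/(3*C)
q = -45 (q = 9*(-3 - 1*2) = 9*(-3 - 2) = 9*(-5) = -45)
l(o, X) = -5 (l(o, X) = 2 + (-5 - 2) = 2 - 7 = -5)
H(z) = -1620 (H(z) = 3*(-45*12) = 3*(-540) = -1620)
V = 1595/3 (V = -(-1620 - 5*(-5))/3 = -(-1620 + 25)/3 = -⅓*(-1595) = 1595/3 ≈ 531.67)
a(20, -11) + V = -⅓*20/(-11) + 1595/3 = -⅓*20*(-1/11) + 1595/3 = 20/33 + 1595/3 = 5855/11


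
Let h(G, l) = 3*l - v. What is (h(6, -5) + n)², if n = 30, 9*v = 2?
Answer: 17689/81 ≈ 218.38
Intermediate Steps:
v = 2/9 (v = (⅑)*2 = 2/9 ≈ 0.22222)
h(G, l) = -2/9 + 3*l (h(G, l) = 3*l - 1*2/9 = 3*l - 2/9 = -2/9 + 3*l)
(h(6, -5) + n)² = ((-2/9 + 3*(-5)) + 30)² = ((-2/9 - 15) + 30)² = (-137/9 + 30)² = (133/9)² = 17689/81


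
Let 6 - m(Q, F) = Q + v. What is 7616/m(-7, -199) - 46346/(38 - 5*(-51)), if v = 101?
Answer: -788742/3223 ≈ -244.72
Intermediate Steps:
m(Q, F) = -95 - Q (m(Q, F) = 6 - (Q + 101) = 6 - (101 + Q) = 6 + (-101 - Q) = -95 - Q)
7616/m(-7, -199) - 46346/(38 - 5*(-51)) = 7616/(-95 - 1*(-7)) - 46346/(38 - 5*(-51)) = 7616/(-95 + 7) - 46346/(38 + 255) = 7616/(-88) - 46346/293 = 7616*(-1/88) - 46346*1/293 = -952/11 - 46346/293 = -788742/3223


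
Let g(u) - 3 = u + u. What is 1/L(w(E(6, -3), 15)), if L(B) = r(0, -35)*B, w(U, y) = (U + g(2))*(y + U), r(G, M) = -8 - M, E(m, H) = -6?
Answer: 1/243 ≈ 0.0041152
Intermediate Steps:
g(u) = 3 + 2*u (g(u) = 3 + (u + u) = 3 + 2*u)
w(U, y) = (7 + U)*(U + y) (w(U, y) = (U + (3 + 2*2))*(y + U) = (U + (3 + 4))*(U + y) = (U + 7)*(U + y) = (7 + U)*(U + y))
L(B) = 27*B (L(B) = (-8 - 1*(-35))*B = (-8 + 35)*B = 27*B)
1/L(w(E(6, -3), 15)) = 1/(27*((-6)² + 7*(-6) + 7*15 - 6*15)) = 1/(27*(36 - 42 + 105 - 90)) = 1/(27*9) = 1/243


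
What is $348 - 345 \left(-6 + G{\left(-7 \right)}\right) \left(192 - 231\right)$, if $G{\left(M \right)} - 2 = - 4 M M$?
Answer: $-2690652$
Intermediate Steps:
$G{\left(M \right)} = 2 - 4 M^{2}$ ($G{\left(M \right)} = 2 - 4 M M = 2 - 4 M^{2}$)
$348 - 345 \left(-6 + G{\left(-7 \right)}\right) \left(192 - 231\right) = 348 - 345 \left(-6 + \left(2 - 4 \left(-7\right)^{2}\right)\right) \left(192 - 231\right) = 348 - 345 \left(-6 + \left(2 - 196\right)\right) \left(-39\right) = 348 - 345 \left(-6 - 194\right) \left(-39\right) = 348 - 345 \left(\left(-200\right) \left(-39\right)\right) = 348 - 2691000 = -2690652$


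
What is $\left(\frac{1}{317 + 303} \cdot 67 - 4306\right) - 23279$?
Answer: $- \frac{17102633}{620} \approx -27585.0$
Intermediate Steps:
$\left(\frac{1}{317 + 303} \cdot 67 - 4306\right) - 23279 = \left(\frac{1}{620} \cdot 67 - 4306\right) - 23279 = \left(\frac{67}{620} - 4306\right) - 23279 = - \frac{2669653}{620} - 23279 = - \frac{17102633}{620}$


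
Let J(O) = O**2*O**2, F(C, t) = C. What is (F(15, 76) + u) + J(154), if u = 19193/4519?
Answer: 2541705563442/4519 ≈ 5.6245e+8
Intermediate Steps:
u = 19193/4519 (u = 19193*(1/4519) = 19193/4519 ≈ 4.2472)
J(O) = O**4
(F(15, 76) + u) + J(154) = (15 + 19193/4519) + 154**4 = 86978/4519 + 562448656 = 2541705563442/4519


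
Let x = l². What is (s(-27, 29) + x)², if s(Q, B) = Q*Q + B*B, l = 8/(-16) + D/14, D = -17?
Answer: 5940401476/2401 ≈ 2.4741e+6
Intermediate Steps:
l = -12/7 (l = 8/(-16) - 17/14 = 8*(-1/16) - 17*1/14 = -½ - 17/14 = -12/7 ≈ -1.7143)
s(Q, B) = B² + Q² (s(Q, B) = Q² + B² = B² + Q²)
x = 144/49 (x = (-12/7)² = 144/49 ≈ 2.9388)
(s(-27, 29) + x)² = ((29² + (-27)²) + 144/49)² = ((841 + 729) + 144/49)² = (1570 + 144/49)² = (77074/49)² = 5940401476/2401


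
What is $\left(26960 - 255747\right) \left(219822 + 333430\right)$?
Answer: $-126576865324$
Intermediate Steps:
$\left(26960 - 255747\right) \left(219822 + 333430\right) = \left(-228787\right) 553252 = -126576865324$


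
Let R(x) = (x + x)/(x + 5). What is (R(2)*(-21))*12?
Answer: -144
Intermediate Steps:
R(x) = 2*x/(5 + x) (R(x) = (2*x)/(5 + x) = 2*x/(5 + x))
(R(2)*(-21))*12 = ((2*2/(5 + 2))*(-21))*12 = ((2*2/7)*(-21))*12 = ((2*2*(1/7))*(-21))*12 = ((4/7)*(-21))*12 = -12*12 = -144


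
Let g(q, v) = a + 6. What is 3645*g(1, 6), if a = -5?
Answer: 3645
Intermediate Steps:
g(q, v) = 1 (g(q, v) = -5 + 6 = 1)
3645*g(1, 6) = 3645*1 = 3645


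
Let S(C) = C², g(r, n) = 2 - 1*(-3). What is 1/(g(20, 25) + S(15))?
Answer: 1/230 ≈ 0.0043478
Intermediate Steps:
g(r, n) = 5 (g(r, n) = 2 + 3 = 5)
1/(g(20, 25) + S(15)) = 1/(5 + 15²) = 1/(5 + 225) = 1/230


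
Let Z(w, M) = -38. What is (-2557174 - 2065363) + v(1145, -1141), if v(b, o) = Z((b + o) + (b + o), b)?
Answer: -4622575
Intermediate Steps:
v(b, o) = -38
(-2557174 - 2065363) + v(1145, -1141) = (-2557174 - 2065363) - 38 = -4622537 - 38 = -4622575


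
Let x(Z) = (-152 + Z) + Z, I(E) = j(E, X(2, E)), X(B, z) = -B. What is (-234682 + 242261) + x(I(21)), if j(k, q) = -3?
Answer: 7421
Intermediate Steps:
I(E) = -3
x(Z) = -152 + 2*Z
(-234682 + 242261) + x(I(21)) = (-234682 + 242261) + (-152 + 2*(-3)) = 7579 + (-152 - 6) = 7579 - 158 = 7421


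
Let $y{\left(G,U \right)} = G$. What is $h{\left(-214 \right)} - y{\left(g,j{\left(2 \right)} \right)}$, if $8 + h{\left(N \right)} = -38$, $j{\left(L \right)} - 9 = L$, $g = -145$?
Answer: $99$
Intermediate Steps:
$j{\left(L \right)} = 9 + L$
$h{\left(N \right)} = -46$ ($h{\left(N \right)} = -8 - 38 = -46$)
$h{\left(-214 \right)} - y{\left(g,j{\left(2 \right)} \right)} = -46 - -145 = -46 + 145 = 99$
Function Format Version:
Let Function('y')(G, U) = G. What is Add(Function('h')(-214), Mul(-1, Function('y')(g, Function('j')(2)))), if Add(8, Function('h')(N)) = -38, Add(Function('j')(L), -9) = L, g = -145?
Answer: 99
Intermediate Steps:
Function('j')(L) = Add(9, L)
Function('h')(N) = -46 (Function('h')(N) = Add(-8, -38) = -46)
Add(Function('h')(-214), Mul(-1, Function('y')(g, Function('j')(2)))) = Add(-46, Mul(-1, -145)) = Add(-46, 145) = 99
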